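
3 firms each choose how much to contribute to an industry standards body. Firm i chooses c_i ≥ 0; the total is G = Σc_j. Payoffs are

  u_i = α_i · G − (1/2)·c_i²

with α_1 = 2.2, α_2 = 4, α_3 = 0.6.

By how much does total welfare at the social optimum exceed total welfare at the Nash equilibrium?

Firm i's FOC: ∂u_i/∂c_i = α_i − c_i = 0, so c_i* = α_i.
NE contributions = (2.2, 4, 0.6); G = 6.8.
W^NE = (Σα)·G − ½Σα_i² = 6.8² − ½·21.2 = 35.64.
Planner sets c_i = Σα_j = 6.8 for every i, so G^SO = 3·6.8 = 20.4.
W^SO = (Σα)·G^SO − ½·3·(Σα)² = (3/2)·6.8² = 69.36.
Deadweight loss = W^SO − W^NE = 33.72.

33.72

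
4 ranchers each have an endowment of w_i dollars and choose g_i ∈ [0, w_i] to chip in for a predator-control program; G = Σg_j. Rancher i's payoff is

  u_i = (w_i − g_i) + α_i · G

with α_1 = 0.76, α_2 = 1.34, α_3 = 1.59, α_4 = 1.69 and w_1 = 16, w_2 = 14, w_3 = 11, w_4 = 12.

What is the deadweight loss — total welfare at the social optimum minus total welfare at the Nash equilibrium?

70.08

∂u_i/∂g_i = α_i − 1, so rancher i contributes w_i if α_i > 1, else 0.
α_i > 1 for i ∈ {2, 3, 4}; NE contributions (0, 14, 11, 12), G = 37.
W^NE = Σw_i − G^NE + (Σα_i)·G^NE = 53 + 4.38·37 = 215.06.
Planner: ∂(Σu_j)/∂g_i = Σα_j − 1 = 4.38 > 0, so everyone contributes w_i; G^SO = 53, W^SO = 53 + 4.38·53 = 285.14.
Deadweight loss = 70.08.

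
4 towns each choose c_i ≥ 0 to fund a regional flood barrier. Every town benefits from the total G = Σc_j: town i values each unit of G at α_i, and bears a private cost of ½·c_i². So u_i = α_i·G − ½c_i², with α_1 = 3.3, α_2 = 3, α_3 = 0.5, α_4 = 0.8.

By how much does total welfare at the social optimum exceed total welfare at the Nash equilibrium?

68.15

Town i's FOC: ∂u_i/∂c_i = α_i − c_i = 0, so c_i* = α_i.
NE contributions = (3.3, 3, 0.5, 0.8); G = 7.6.
W^NE = (Σα)·G − ½Σα_i² = 7.6² − ½·20.78 = 47.37.
Planner sets c_i = Σα_j = 7.6 for every i, so G^SO = 4·7.6 = 30.4.
W^SO = (Σα)·G^SO − ½·4·(Σα)² = (4/2)·7.6² = 115.52.
Deadweight loss = W^SO − W^NE = 68.15.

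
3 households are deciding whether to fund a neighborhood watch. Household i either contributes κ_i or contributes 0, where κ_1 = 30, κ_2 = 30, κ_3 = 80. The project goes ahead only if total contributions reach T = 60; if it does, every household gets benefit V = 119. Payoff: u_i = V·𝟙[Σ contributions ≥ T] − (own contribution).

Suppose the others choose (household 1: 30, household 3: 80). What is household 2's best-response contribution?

0

Others' total = 110 ≥ 60; contributing adds cost 30 for no extra benefit.
Best response: 0.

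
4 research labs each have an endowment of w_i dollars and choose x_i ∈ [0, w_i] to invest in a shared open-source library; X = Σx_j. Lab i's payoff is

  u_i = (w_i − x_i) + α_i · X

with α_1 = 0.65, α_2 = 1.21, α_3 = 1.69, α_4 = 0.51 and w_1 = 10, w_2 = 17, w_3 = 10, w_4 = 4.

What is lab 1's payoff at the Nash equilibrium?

27.55

∂u_i/∂x_i = α_i − 1, so lab i contributes w_i if α_i > 1, else 0.
α_i > 1 for i ∈ {2, 3}; NE contributions (0, 17, 10, 0), X = 27.
u_1 = (10 − 0) + 0.65·27 = 27.55.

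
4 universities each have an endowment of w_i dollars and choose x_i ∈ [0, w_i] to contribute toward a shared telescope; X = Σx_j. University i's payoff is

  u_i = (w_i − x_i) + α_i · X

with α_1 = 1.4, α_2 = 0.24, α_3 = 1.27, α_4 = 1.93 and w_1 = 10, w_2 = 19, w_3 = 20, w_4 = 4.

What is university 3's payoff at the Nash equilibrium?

∂u_i/∂x_i = α_i − 1, so university i contributes w_i if α_i > 1, else 0.
α_i > 1 for i ∈ {1, 3, 4}; NE contributions (10, 0, 20, 4), X = 34.
u_3 = (20 − 20) + 1.27·34 = 43.18.

43.18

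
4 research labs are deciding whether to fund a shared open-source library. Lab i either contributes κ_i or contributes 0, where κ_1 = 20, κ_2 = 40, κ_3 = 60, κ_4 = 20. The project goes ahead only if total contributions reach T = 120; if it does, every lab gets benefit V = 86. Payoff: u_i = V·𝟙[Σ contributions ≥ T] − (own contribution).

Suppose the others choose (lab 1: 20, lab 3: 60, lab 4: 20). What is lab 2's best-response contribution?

Others' total = 100. Contributing 40 brings total to 140 ≥ 120: gain V − κ_2 = 46.
Best response: 40.

40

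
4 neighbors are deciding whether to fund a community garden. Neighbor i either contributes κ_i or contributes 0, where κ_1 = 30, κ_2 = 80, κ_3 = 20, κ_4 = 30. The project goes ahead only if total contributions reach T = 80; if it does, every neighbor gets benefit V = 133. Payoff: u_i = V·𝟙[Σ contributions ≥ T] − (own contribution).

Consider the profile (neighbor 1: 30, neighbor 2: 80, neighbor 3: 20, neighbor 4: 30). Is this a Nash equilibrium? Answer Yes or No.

No

Total = 160 ≥ 80: provided.
Neighbor 1 (pledges 30, payoff 103): dropping to 0 → total 130, payoff 133. Profitable deviation.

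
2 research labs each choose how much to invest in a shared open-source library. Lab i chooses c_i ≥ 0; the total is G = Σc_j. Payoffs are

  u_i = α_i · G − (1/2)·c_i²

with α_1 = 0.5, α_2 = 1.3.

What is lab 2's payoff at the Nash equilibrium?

1.495

Lab i's FOC: ∂u_i/∂c_i = α_i − c_i = 0, so c_i* = α_i.
NE contributions = (0.5, 1.3); G = 1.8.
u_2 = α_2·G − ½·(c_2)² = 1.3·1.8 − ½·1.3² = 1.495.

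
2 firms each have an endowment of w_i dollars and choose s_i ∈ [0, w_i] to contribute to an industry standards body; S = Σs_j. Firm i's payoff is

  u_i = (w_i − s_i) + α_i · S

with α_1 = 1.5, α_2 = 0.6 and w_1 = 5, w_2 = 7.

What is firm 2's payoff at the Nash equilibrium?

∂u_i/∂s_i = α_i − 1, so firm i contributes w_i if α_i > 1, else 0.
α_i > 1 for i ∈ {1}; NE contributions (5, 0), S = 5.
u_2 = (7 − 0) + 0.6·5 = 10.

10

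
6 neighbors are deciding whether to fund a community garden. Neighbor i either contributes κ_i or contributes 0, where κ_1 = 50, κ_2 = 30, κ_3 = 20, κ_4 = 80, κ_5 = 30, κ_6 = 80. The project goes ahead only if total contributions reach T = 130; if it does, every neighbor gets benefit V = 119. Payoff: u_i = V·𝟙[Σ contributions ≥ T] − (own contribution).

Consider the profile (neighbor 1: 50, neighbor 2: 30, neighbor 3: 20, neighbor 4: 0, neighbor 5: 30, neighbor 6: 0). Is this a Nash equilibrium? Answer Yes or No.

Yes

Total = 130 ≥ 130: provided.
Neighbor 1 (pledges 50, payoff 69): dropping to 0 → total 80, payoff 0. No gain.
Neighbor 2 (pledges 30, payoff 89): dropping to 0 → total 100, payoff 0. No gain.
Neighbor 3 (pledges 20, payoff 99): dropping to 0 → total 110, payoff 0. No gain.
Neighbor 4 (pledges 0, payoff 119): pledging 80 → total 210, payoff 39. No gain.
Neighbor 5 (pledges 30, payoff 89): dropping to 0 → total 100, payoff 0. No gain.
Neighbor 6 (pledges 0, payoff 119): pledging 80 → total 210, payoff 39. No gain.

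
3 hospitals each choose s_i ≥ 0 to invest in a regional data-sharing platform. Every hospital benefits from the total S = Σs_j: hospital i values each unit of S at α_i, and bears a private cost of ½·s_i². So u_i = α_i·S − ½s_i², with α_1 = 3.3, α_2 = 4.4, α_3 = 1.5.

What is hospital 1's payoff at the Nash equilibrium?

24.915

Hospital i's FOC: ∂u_i/∂s_i = α_i − s_i = 0, so s_i* = α_i.
NE contributions = (3.3, 4.4, 1.5); S = 9.2.
u_1 = α_1·S − ½·(s_1)² = 3.3·9.2 − ½·3.3² = 24.915.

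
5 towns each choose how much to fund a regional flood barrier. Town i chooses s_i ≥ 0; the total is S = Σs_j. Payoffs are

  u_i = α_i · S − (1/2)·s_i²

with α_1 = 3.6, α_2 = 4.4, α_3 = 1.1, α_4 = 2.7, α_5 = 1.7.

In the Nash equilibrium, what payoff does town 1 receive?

Town i's FOC: ∂u_i/∂s_i = α_i − s_i = 0, so s_i* = α_i.
NE contributions = (3.6, 4.4, 1.1, 2.7, 1.7); S = 13.5.
u_1 = α_1·S − ½·(s_1)² = 3.6·13.5 − ½·3.6² = 42.12.

42.12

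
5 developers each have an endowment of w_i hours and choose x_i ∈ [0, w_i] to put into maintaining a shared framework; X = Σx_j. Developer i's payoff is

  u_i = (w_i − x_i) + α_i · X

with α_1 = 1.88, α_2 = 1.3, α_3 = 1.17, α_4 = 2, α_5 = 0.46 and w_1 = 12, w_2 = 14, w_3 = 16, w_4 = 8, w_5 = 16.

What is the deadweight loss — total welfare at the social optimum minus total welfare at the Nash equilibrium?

92.96

∂u_i/∂x_i = α_i − 1, so developer i contributes w_i if α_i > 1, else 0.
α_i > 1 for i ∈ {1, 2, 3, 4}; NE contributions (12, 14, 16, 8, 0), X = 50.
W^NE = Σw_i − X^NE + (Σα_i)·X^NE = 66 + 5.81·50 = 356.5.
Planner: ∂(Σu_j)/∂x_i = Σα_j − 1 = 5.81 > 0, so everyone contributes w_i; X^SO = 66, W^SO = 66 + 5.81·66 = 449.46.
Deadweight loss = 92.96.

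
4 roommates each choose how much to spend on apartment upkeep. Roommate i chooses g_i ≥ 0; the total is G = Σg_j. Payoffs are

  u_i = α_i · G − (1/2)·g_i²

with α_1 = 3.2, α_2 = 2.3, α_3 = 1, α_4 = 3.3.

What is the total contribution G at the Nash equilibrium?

9.8

Roommate i's FOC: ∂u_i/∂g_i = α_i − g_i = 0, so g_i* = α_i.
NE contributions = (3.2, 2.3, 1, 3.3); G = 9.8.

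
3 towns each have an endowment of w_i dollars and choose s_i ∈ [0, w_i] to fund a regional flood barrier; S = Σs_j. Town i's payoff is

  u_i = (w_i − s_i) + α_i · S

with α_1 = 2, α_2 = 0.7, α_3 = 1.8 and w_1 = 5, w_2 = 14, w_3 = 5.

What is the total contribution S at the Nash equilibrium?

10

∂u_i/∂s_i = α_i − 1, so town i contributes w_i if α_i > 1, else 0.
α_i > 1 for i ∈ {1, 3}; NE contributions (5, 0, 5), S = 10.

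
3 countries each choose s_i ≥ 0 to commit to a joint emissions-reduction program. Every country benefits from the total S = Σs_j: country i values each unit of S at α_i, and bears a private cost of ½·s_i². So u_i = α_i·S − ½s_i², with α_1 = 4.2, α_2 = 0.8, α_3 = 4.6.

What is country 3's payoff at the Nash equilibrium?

33.58

Country i's FOC: ∂u_i/∂s_i = α_i − s_i = 0, so s_i* = α_i.
NE contributions = (4.2, 0.8, 4.6); S = 9.6.
u_3 = α_3·S − ½·(s_3)² = 4.6·9.6 − ½·4.6² = 33.58.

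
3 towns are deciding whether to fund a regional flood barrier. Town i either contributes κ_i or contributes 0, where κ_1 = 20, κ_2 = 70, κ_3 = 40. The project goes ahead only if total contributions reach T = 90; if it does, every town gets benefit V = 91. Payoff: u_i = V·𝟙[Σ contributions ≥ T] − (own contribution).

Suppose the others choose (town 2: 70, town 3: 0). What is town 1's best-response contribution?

Others' total = 70. Contributing 20 brings total to 90 ≥ 90: gain V − κ_1 = 71.
Best response: 20.

20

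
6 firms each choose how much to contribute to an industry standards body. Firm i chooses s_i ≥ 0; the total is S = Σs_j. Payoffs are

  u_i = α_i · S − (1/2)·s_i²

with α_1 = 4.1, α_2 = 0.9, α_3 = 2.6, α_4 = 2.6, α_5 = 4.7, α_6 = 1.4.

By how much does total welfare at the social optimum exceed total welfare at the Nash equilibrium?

558.975

Firm i's FOC: ∂u_i/∂s_i = α_i − s_i = 0, so s_i* = α_i.
NE contributions = (4.1, 0.9, 2.6, 2.6, 4.7, 1.4); S = 16.3.
W^NE = (Σα)·S − ½Σα_i² = 16.3² − ½·55.19 = 238.095.
Planner sets s_i = Σα_j = 16.3 for every i, so S^SO = 6·16.3 = 97.8.
W^SO = (Σα)·S^SO − ½·6·(Σα)² = (6/2)·16.3² = 797.07.
Deadweight loss = W^SO − W^NE = 558.975.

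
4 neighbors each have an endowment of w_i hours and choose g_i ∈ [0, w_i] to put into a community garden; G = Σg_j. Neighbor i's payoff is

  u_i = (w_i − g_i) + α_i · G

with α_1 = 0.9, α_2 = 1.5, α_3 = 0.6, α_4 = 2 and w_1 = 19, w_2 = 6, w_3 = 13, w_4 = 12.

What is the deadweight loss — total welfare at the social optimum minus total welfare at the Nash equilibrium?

∂u_i/∂g_i = α_i − 1, so neighbor i contributes w_i if α_i > 1, else 0.
α_i > 1 for i ∈ {2, 4}; NE contributions (0, 6, 0, 12), G = 18.
W^NE = Σw_i − G^NE + (Σα_i)·G^NE = 50 + 4·18 = 122.
Planner: ∂(Σu_j)/∂g_i = Σα_j − 1 = 4 > 0, so everyone contributes w_i; G^SO = 50, W^SO = 50 + 4·50 = 250.
Deadweight loss = 128.

128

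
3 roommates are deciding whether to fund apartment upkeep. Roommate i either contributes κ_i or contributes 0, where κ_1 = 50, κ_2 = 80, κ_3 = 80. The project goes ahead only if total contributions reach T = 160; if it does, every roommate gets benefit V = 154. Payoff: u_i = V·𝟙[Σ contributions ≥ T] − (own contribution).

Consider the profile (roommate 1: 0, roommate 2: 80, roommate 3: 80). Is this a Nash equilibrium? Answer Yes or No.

Total = 160 ≥ 160: provided.
Roommate 1 (pledges 0, payoff 154): pledging 50 → total 210, payoff 104. No gain.
Roommate 2 (pledges 80, payoff 74): dropping to 0 → total 80, payoff 0. No gain.
Roommate 3 (pledges 80, payoff 74): dropping to 0 → total 80, payoff 0. No gain.

Yes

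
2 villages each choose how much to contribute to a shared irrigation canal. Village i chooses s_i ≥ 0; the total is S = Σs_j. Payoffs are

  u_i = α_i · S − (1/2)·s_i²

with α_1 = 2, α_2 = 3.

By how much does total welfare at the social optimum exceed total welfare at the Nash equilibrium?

6.5

Village i's FOC: ∂u_i/∂s_i = α_i − s_i = 0, so s_i* = α_i.
NE contributions = (2, 3); S = 5.
W^NE = (Σα)·S − ½Σα_i² = 5² − ½·13 = 18.5.
Planner sets s_i = Σα_j = 5 for every i, so S^SO = 2·5 = 10.
W^SO = (Σα)·S^SO − ½·2·(Σα)² = (2/2)·5² = 25.
Deadweight loss = W^SO − W^NE = 6.5.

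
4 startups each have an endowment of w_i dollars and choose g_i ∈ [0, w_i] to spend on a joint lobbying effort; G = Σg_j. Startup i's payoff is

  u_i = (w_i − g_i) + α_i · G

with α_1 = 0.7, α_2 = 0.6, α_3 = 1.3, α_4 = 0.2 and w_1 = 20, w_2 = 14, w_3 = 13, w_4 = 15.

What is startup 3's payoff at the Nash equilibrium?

16.9

∂u_i/∂g_i = α_i − 1, so startup i contributes w_i if α_i > 1, else 0.
α_i > 1 for i ∈ {3}; NE contributions (0, 0, 13, 0), G = 13.
u_3 = (13 − 13) + 1.3·13 = 16.9.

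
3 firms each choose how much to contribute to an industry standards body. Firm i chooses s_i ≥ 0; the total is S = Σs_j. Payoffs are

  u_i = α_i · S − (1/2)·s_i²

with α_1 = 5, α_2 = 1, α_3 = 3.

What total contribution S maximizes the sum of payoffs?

Planner FOC: ∂(Σu_j)/∂s_i = (Σα_j) − s_i = 0, so s_i^SO = Σα_j = 9 for every i; S^SO = 27.

27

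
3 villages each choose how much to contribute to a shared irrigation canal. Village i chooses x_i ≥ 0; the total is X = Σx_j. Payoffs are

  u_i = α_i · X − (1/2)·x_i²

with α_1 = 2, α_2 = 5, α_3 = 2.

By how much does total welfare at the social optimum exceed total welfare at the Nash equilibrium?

Village i's FOC: ∂u_i/∂x_i = α_i − x_i = 0, so x_i* = α_i.
NE contributions = (2, 5, 2); X = 9.
W^NE = (Σα)·X − ½Σα_i² = 9² − ½·33 = 64.5.
Planner sets x_i = Σα_j = 9 for every i, so X^SO = 3·9 = 27.
W^SO = (Σα)·X^SO − ½·3·(Σα)² = (3/2)·9² = 121.5.
Deadweight loss = W^SO − W^NE = 57.

57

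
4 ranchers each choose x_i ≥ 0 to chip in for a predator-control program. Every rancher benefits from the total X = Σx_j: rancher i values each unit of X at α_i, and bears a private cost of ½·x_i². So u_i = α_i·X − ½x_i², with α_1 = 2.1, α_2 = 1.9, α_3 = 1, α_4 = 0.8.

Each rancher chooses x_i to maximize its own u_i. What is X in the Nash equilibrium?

5.8

Rancher i's FOC: ∂u_i/∂x_i = α_i − x_i = 0, so x_i* = α_i.
NE contributions = (2.1, 1.9, 1, 0.8); X = 5.8.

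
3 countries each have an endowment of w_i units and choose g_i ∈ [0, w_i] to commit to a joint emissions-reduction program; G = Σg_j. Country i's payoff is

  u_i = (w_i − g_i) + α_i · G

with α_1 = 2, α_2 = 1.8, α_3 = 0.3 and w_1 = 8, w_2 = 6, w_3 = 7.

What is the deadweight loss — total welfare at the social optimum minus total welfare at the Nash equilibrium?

∂u_i/∂g_i = α_i − 1, so country i contributes w_i if α_i > 1, else 0.
α_i > 1 for i ∈ {1, 2}; NE contributions (8, 6, 0), G = 14.
W^NE = Σw_i − G^NE + (Σα_i)·G^NE = 21 + 3.1·14 = 64.4.
Planner: ∂(Σu_j)/∂g_i = Σα_j − 1 = 3.1 > 0, so everyone contributes w_i; G^SO = 21, W^SO = 21 + 3.1·21 = 86.1.
Deadweight loss = 21.7.

21.7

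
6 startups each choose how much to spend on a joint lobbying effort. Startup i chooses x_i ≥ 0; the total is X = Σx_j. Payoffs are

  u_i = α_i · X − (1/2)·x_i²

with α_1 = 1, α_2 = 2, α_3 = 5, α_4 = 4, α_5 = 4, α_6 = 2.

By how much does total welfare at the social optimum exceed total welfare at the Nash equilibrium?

681

Startup i's FOC: ∂u_i/∂x_i = α_i − x_i = 0, so x_i* = α_i.
NE contributions = (1, 2, 5, 4, 4, 2); X = 18.
W^NE = (Σα)·X − ½Σα_i² = 18² − ½·66 = 291.
Planner sets x_i = Σα_j = 18 for every i, so X^SO = 6·18 = 108.
W^SO = (Σα)·X^SO − ½·6·(Σα)² = (6/2)·18² = 972.
Deadweight loss = W^SO − W^NE = 681.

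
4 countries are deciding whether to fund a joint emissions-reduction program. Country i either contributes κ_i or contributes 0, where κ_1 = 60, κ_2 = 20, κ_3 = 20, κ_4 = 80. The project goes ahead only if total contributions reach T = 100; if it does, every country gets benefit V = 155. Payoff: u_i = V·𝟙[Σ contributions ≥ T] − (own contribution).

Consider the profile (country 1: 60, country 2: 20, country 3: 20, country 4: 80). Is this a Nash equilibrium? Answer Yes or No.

No

Total = 180 ≥ 100: provided.
Country 1 (pledges 60, payoff 95): dropping to 0 → total 120, payoff 155. Profitable deviation.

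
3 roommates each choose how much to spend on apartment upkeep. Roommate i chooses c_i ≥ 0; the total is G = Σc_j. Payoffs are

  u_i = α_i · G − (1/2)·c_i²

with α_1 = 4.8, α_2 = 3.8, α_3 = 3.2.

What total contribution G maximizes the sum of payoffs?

35.4

Planner FOC: ∂(Σu_j)/∂c_i = (Σα_j) − c_i = 0, so c_i^SO = Σα_j = 11.8 for every i; G^SO = 35.4.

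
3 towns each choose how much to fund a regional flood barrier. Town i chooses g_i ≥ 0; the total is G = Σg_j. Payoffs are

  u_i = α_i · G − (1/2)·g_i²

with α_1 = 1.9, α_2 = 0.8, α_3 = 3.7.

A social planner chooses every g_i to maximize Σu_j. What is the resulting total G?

Planner FOC: ∂(Σu_j)/∂g_i = (Σα_j) − g_i = 0, so g_i^SO = Σα_j = 6.4 for every i; G^SO = 19.2.

19.2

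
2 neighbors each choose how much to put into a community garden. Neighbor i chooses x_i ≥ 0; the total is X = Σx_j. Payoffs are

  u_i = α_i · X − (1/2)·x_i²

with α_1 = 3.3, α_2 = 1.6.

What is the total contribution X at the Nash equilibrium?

Neighbor i's FOC: ∂u_i/∂x_i = α_i − x_i = 0, so x_i* = α_i.
NE contributions = (3.3, 1.6); X = 4.9.

4.9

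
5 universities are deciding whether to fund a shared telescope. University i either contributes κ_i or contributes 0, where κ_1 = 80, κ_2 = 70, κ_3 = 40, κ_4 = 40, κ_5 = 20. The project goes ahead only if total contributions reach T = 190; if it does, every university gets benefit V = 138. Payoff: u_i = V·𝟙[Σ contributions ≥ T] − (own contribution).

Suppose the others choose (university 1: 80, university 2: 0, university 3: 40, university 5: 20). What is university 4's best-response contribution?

0

Others' total = 140. Even contributing 40 gives 180 < 190: no benefit either way.
Best response: 0.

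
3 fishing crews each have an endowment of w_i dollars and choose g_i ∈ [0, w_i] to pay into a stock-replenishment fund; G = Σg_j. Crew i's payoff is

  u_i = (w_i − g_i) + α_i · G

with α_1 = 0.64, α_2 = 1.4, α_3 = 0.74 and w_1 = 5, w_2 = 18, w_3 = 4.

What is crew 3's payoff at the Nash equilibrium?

∂u_i/∂g_i = α_i − 1, so crew i contributes w_i if α_i > 1, else 0.
α_i > 1 for i ∈ {2}; NE contributions (0, 18, 0), G = 18.
u_3 = (4 − 0) + 0.74·18 = 17.32.

17.32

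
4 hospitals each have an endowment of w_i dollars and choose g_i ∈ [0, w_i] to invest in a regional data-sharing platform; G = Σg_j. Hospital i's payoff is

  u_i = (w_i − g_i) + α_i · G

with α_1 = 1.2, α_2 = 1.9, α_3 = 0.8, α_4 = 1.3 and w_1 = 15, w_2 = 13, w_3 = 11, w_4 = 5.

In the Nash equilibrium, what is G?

33

∂u_i/∂g_i = α_i − 1, so hospital i contributes w_i if α_i > 1, else 0.
α_i > 1 for i ∈ {1, 2, 4}; NE contributions (15, 13, 0, 5), G = 33.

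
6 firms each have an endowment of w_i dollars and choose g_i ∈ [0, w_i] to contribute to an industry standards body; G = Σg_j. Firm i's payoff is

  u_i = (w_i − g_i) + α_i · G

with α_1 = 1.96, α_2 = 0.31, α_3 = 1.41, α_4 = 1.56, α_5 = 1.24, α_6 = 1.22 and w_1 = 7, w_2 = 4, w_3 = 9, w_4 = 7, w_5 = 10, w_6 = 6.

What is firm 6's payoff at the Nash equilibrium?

47.58

∂u_i/∂g_i = α_i − 1, so firm i contributes w_i if α_i > 1, else 0.
α_i > 1 for i ∈ {1, 3, 4, 5, 6}; NE contributions (7, 0, 9, 7, 10, 6), G = 39.
u_6 = (6 − 6) + 1.22·39 = 47.58.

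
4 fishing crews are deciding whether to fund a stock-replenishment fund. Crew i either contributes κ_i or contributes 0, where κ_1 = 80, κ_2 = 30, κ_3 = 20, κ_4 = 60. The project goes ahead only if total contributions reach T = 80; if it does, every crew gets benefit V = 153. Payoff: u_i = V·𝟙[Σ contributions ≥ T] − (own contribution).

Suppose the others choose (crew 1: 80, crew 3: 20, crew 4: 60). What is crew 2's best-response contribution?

0

Others' total = 160 ≥ 80; contributing adds cost 30 for no extra benefit.
Best response: 0.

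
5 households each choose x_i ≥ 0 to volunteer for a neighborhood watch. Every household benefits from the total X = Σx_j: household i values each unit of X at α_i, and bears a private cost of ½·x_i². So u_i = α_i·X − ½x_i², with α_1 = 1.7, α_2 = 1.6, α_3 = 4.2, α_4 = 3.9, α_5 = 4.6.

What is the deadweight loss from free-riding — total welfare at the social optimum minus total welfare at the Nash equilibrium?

Household i's FOC: ∂u_i/∂x_i = α_i − x_i = 0, so x_i* = α_i.
NE contributions = (1.7, 1.6, 4.2, 3.9, 4.6); X = 16.
W^NE = (Σα)·X − ½Σα_i² = 16² − ½·59.46 = 226.27.
Planner sets x_i = Σα_j = 16 for every i, so X^SO = 5·16 = 80.
W^SO = (Σα)·X^SO − ½·5·(Σα)² = (5/2)·16² = 640.
Deadweight loss = W^SO − W^NE = 413.73.

413.73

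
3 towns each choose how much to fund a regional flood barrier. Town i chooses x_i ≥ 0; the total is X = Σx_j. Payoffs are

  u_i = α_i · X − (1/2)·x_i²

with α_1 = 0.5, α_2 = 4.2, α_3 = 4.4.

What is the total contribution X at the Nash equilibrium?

Town i's FOC: ∂u_i/∂x_i = α_i − x_i = 0, so x_i* = α_i.
NE contributions = (0.5, 4.2, 4.4); X = 9.1.

9.1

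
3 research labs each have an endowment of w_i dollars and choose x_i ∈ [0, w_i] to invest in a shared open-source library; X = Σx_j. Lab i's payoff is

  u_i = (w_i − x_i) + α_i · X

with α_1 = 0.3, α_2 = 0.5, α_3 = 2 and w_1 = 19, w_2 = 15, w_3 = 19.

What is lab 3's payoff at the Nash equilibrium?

∂u_i/∂x_i = α_i − 1, so lab i contributes w_i if α_i > 1, else 0.
α_i > 1 for i ∈ {3}; NE contributions (0, 0, 19), X = 19.
u_3 = (19 − 19) + 2·19 = 38.

38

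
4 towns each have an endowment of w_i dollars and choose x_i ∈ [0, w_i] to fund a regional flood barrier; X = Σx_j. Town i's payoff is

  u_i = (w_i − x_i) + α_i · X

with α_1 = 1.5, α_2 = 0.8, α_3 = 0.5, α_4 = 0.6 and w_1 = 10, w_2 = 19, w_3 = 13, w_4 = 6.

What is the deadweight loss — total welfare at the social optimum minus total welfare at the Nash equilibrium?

∂u_i/∂x_i = α_i − 1, so town i contributes w_i if α_i > 1, else 0.
α_i > 1 for i ∈ {1}; NE contributions (10, 0, 0, 0), X = 10.
W^NE = Σw_i − X^NE + (Σα_i)·X^NE = 48 + 2.4·10 = 72.
Planner: ∂(Σu_j)/∂x_i = Σα_j − 1 = 2.4 > 0, so everyone contributes w_i; X^SO = 48, W^SO = 48 + 2.4·48 = 163.2.
Deadweight loss = 91.2.

91.2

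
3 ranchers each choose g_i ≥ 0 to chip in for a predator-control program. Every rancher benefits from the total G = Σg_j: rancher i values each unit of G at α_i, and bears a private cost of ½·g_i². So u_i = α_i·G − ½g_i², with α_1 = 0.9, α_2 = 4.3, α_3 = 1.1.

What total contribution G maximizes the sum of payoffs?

Planner FOC: ∂(Σu_j)/∂g_i = (Σα_j) − g_i = 0, so g_i^SO = Σα_j = 6.3 for every i; G^SO = 18.9.

18.9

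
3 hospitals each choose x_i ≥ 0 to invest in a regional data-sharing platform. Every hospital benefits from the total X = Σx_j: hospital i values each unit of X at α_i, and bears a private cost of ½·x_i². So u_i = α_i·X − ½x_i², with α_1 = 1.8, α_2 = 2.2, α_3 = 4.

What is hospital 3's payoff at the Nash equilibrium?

Hospital i's FOC: ∂u_i/∂x_i = α_i − x_i = 0, so x_i* = α_i.
NE contributions = (1.8, 2.2, 4); X = 8.
u_3 = α_3·X − ½·(x_3)² = 4·8 − ½·4² = 24.

24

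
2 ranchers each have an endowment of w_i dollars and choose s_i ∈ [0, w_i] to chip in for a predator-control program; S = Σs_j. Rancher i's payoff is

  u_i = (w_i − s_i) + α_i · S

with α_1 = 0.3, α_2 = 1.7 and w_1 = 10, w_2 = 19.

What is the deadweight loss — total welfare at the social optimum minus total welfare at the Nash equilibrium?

10

∂u_i/∂s_i = α_i − 1, so rancher i contributes w_i if α_i > 1, else 0.
α_i > 1 for i ∈ {2}; NE contributions (0, 19), S = 19.
W^NE = Σw_i − S^NE + (Σα_i)·S^NE = 29 + 1·19 = 48.
Planner: ∂(Σu_j)/∂s_i = Σα_j − 1 = 1 > 0, so everyone contributes w_i; S^SO = 29, W^SO = 29 + 1·29 = 58.
Deadweight loss = 10.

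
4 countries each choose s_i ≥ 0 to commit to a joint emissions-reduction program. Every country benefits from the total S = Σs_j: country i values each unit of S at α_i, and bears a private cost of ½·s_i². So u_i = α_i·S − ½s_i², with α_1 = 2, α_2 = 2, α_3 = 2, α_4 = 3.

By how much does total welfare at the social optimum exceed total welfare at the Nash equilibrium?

91.5

Country i's FOC: ∂u_i/∂s_i = α_i − s_i = 0, so s_i* = α_i.
NE contributions = (2, 2, 2, 3); S = 9.
W^NE = (Σα)·S − ½Σα_i² = 9² − ½·21 = 70.5.
Planner sets s_i = Σα_j = 9 for every i, so S^SO = 4·9 = 36.
W^SO = (Σα)·S^SO − ½·4·(Σα)² = (4/2)·9² = 162.
Deadweight loss = W^SO − W^NE = 91.5.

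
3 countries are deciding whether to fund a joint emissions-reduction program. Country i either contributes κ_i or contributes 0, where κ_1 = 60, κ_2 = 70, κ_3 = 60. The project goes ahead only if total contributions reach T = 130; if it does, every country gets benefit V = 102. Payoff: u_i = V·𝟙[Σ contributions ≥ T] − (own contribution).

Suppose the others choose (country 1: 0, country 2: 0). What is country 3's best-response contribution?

Others' total = 0. Even contributing 60 gives 60 < 130: no benefit either way.
Best response: 0.

0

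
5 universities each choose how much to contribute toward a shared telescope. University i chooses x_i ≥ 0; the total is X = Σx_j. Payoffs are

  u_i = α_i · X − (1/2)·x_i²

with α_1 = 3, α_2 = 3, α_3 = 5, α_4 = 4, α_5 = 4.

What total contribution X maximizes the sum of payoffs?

95

Planner FOC: ∂(Σu_j)/∂x_i = (Σα_j) − x_i = 0, so x_i^SO = Σα_j = 19 for every i; X^SO = 95.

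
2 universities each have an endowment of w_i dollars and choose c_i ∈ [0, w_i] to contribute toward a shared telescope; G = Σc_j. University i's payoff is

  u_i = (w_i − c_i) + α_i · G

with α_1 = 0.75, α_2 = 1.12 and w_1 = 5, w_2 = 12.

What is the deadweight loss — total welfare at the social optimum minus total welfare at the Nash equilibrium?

∂u_i/∂c_i = α_i − 1, so university i contributes w_i if α_i > 1, else 0.
α_i > 1 for i ∈ {2}; NE contributions (0, 12), G = 12.
W^NE = Σw_i − G^NE + (Σα_i)·G^NE = 17 + 0.87·12 = 27.44.
Planner: ∂(Σu_j)/∂c_i = Σα_j − 1 = 0.87 > 0, so everyone contributes w_i; G^SO = 17, W^SO = 17 + 0.87·17 = 31.79.
Deadweight loss = 4.35.

4.35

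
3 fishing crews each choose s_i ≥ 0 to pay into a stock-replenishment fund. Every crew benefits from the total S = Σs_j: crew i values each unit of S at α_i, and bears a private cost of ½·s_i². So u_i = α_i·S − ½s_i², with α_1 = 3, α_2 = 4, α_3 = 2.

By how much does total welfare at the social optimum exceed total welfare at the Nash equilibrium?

Crew i's FOC: ∂u_i/∂s_i = α_i − s_i = 0, so s_i* = α_i.
NE contributions = (3, 4, 2); S = 9.
W^NE = (Σα)·S − ½Σα_i² = 9² − ½·29 = 66.5.
Planner sets s_i = Σα_j = 9 for every i, so S^SO = 3·9 = 27.
W^SO = (Σα)·S^SO − ½·3·(Σα)² = (3/2)·9² = 121.5.
Deadweight loss = W^SO − W^NE = 55.

55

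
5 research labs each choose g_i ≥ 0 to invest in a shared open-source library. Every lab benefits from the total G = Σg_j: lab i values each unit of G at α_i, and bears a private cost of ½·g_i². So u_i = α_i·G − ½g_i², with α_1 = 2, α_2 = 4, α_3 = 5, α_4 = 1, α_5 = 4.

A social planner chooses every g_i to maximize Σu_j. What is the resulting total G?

Planner FOC: ∂(Σu_j)/∂g_i = (Σα_j) − g_i = 0, so g_i^SO = Σα_j = 16 for every i; G^SO = 80.

80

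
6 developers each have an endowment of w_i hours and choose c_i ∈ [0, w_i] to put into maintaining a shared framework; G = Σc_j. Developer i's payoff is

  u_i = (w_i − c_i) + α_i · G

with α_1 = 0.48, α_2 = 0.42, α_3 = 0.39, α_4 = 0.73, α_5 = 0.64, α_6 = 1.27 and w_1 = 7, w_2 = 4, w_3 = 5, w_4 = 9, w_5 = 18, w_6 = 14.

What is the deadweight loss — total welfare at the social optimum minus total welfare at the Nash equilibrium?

∂u_i/∂c_i = α_i − 1, so developer i contributes w_i if α_i > 1, else 0.
α_i > 1 for i ∈ {6}; NE contributions (0, 0, 0, 0, 0, 14), G = 14.
W^NE = Σw_i − G^NE + (Σα_i)·G^NE = 57 + 2.93·14 = 98.02.
Planner: ∂(Σu_j)/∂c_i = Σα_j − 1 = 2.93 > 0, so everyone contributes w_i; G^SO = 57, W^SO = 57 + 2.93·57 = 224.01.
Deadweight loss = 125.99.

125.99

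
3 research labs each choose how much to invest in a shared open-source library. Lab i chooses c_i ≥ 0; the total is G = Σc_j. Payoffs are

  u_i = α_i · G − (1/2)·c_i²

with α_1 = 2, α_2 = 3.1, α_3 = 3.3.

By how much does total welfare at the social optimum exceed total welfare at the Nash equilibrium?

Lab i's FOC: ∂u_i/∂c_i = α_i − c_i = 0, so c_i* = α_i.
NE contributions = (2, 3.1, 3.3); G = 8.4.
W^NE = (Σα)·G − ½Σα_i² = 8.4² − ½·24.5 = 58.31.
Planner sets c_i = Σα_j = 8.4 for every i, so G^SO = 3·8.4 = 25.2.
W^SO = (Σα)·G^SO − ½·3·(Σα)² = (3/2)·8.4² = 105.84.
Deadweight loss = W^SO − W^NE = 47.53.

47.53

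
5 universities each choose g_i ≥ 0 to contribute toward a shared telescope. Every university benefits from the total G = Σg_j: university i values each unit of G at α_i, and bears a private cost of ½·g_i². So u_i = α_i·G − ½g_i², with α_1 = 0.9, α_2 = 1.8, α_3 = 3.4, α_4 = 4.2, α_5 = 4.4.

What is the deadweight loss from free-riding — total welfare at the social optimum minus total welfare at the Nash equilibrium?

University i's FOC: ∂u_i/∂g_i = α_i − g_i = 0, so g_i* = α_i.
NE contributions = (0.9, 1.8, 3.4, 4.2, 4.4); G = 14.7.
W^NE = (Σα)·G − ½Σα_i² = 14.7² − ½·52.61 = 189.785.
Planner sets g_i = Σα_j = 14.7 for every i, so G^SO = 5·14.7 = 73.5.
W^SO = (Σα)·G^SO − ½·5·(Σα)² = (5/2)·14.7² = 540.225.
Deadweight loss = W^SO − W^NE = 350.44.

350.44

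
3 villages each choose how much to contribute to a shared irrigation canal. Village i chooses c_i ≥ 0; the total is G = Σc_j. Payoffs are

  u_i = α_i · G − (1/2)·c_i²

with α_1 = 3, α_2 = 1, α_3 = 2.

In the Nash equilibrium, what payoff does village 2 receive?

Village i's FOC: ∂u_i/∂c_i = α_i − c_i = 0, so c_i* = α_i.
NE contributions = (3, 1, 2); G = 6.
u_2 = α_2·G − ½·(c_2)² = 1·6 − ½·1² = 5.5.

5.5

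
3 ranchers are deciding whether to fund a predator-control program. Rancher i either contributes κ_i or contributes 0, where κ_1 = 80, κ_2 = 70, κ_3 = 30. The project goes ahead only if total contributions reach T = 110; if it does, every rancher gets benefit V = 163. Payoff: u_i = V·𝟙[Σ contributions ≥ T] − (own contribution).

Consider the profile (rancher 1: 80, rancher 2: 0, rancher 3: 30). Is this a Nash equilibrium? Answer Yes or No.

Yes

Total = 110 ≥ 110: provided.
Rancher 1 (pledges 80, payoff 83): dropping to 0 → total 30, payoff 0. No gain.
Rancher 2 (pledges 0, payoff 163): pledging 70 → total 180, payoff 93. No gain.
Rancher 3 (pledges 30, payoff 133): dropping to 0 → total 80, payoff 0. No gain.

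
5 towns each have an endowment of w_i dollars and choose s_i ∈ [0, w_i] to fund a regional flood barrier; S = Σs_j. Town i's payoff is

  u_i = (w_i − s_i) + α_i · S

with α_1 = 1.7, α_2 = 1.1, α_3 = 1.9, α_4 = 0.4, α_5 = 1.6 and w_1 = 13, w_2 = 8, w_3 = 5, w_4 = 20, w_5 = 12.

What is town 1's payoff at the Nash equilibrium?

∂u_i/∂s_i = α_i − 1, so town i contributes w_i if α_i > 1, else 0.
α_i > 1 for i ∈ {1, 2, 3, 5}; NE contributions (13, 8, 5, 0, 12), S = 38.
u_1 = (13 − 13) + 1.7·38 = 64.6.

64.6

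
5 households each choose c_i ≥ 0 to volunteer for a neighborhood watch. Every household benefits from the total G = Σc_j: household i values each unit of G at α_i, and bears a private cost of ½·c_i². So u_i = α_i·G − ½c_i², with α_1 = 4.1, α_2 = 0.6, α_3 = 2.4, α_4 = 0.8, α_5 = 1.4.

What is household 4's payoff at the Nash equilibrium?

7.12

Household i's FOC: ∂u_i/∂c_i = α_i − c_i = 0, so c_i* = α_i.
NE contributions = (4.1, 0.6, 2.4, 0.8, 1.4); G = 9.3.
u_4 = α_4·G − ½·(c_4)² = 0.8·9.3 − ½·0.8² = 7.12.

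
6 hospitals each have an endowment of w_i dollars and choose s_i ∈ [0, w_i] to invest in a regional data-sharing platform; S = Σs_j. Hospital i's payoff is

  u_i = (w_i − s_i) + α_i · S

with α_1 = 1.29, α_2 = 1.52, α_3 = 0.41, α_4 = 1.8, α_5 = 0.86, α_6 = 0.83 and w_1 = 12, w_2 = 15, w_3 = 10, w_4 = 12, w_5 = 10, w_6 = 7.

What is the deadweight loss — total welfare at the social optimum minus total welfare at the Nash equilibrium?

154.17

∂u_i/∂s_i = α_i − 1, so hospital i contributes w_i if α_i > 1, else 0.
α_i > 1 for i ∈ {1, 2, 4}; NE contributions (12, 15, 0, 12, 0, 0), S = 39.
W^NE = Σw_i − S^NE + (Σα_i)·S^NE = 66 + 5.71·39 = 288.69.
Planner: ∂(Σu_j)/∂s_i = Σα_j − 1 = 5.71 > 0, so everyone contributes w_i; S^SO = 66, W^SO = 66 + 5.71·66 = 442.86.
Deadweight loss = 154.17.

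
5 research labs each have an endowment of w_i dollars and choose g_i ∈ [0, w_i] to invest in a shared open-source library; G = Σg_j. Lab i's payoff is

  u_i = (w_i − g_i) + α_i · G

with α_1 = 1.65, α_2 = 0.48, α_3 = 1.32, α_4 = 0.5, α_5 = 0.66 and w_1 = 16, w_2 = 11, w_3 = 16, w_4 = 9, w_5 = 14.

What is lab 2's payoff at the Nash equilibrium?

26.36

∂u_i/∂g_i = α_i − 1, so lab i contributes w_i if α_i > 1, else 0.
α_i > 1 for i ∈ {1, 3}; NE contributions (16, 0, 16, 0, 0), G = 32.
u_2 = (11 − 0) + 0.48·32 = 26.36.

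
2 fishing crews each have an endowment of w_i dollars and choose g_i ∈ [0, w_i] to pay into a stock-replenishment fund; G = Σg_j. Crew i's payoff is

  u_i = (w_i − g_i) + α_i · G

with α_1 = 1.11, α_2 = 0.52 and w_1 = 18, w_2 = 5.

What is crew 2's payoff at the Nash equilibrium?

∂u_i/∂g_i = α_i − 1, so crew i contributes w_i if α_i > 1, else 0.
α_i > 1 for i ∈ {1}; NE contributions (18, 0), G = 18.
u_2 = (5 − 0) + 0.52·18 = 14.36.

14.36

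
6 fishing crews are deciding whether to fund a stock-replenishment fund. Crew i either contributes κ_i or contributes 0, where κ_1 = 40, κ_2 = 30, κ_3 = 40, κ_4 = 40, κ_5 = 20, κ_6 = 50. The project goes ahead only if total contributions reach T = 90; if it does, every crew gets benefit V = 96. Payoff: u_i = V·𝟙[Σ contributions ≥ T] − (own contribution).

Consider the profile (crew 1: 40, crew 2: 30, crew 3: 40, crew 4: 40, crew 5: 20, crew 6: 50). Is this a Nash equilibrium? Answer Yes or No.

Total = 220 ≥ 90: provided.
Crew 1 (pledges 40, payoff 56): dropping to 0 → total 180, payoff 96. Profitable deviation.

No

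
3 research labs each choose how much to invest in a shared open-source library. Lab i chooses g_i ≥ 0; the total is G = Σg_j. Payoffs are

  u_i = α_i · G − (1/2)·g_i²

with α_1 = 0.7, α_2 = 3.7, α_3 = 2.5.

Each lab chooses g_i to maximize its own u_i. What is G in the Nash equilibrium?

Lab i's FOC: ∂u_i/∂g_i = α_i − g_i = 0, so g_i* = α_i.
NE contributions = (0.7, 3.7, 2.5); G = 6.9.

6.9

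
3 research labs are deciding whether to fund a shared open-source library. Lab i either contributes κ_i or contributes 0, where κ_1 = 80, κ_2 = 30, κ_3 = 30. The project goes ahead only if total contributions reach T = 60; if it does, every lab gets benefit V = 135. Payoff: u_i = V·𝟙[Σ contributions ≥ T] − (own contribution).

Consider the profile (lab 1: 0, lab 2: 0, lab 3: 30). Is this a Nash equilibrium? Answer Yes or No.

No

Total = 30 < 60: not provided.
Lab 1 (pledges 0, payoff 0): pledging 80 → total 110, payoff 55. Profitable deviation.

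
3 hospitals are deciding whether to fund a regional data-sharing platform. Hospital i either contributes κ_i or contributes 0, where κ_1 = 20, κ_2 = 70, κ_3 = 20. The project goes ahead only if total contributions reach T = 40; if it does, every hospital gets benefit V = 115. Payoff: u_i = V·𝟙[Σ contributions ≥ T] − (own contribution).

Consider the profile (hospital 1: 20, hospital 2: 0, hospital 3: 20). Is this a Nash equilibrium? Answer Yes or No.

Total = 40 ≥ 40: provided.
Hospital 1 (pledges 20, payoff 95): dropping to 0 → total 20, payoff 0. No gain.
Hospital 2 (pledges 0, payoff 115): pledging 70 → total 110, payoff 45. No gain.
Hospital 3 (pledges 20, payoff 95): dropping to 0 → total 20, payoff 0. No gain.

Yes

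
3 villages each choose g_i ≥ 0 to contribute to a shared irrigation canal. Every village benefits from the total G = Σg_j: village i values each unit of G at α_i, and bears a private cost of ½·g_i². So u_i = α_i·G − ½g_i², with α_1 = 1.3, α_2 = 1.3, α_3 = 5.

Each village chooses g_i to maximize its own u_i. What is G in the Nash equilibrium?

7.6

Village i's FOC: ∂u_i/∂g_i = α_i − g_i = 0, so g_i* = α_i.
NE contributions = (1.3, 1.3, 5); G = 7.6.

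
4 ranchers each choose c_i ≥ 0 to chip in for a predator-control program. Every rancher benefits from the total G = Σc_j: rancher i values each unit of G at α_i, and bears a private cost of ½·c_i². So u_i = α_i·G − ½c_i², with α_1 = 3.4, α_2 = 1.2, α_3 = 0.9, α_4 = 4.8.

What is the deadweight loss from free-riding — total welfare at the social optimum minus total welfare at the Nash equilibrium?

124.515

Rancher i's FOC: ∂u_i/∂c_i = α_i − c_i = 0, so c_i* = α_i.
NE contributions = (3.4, 1.2, 0.9, 4.8); G = 10.3.
W^NE = (Σα)·G − ½Σα_i² = 10.3² − ½·36.85 = 87.665.
Planner sets c_i = Σα_j = 10.3 for every i, so G^SO = 4·10.3 = 41.2.
W^SO = (Σα)·G^SO − ½·4·(Σα)² = (4/2)·10.3² = 212.18.
Deadweight loss = W^SO − W^NE = 124.515.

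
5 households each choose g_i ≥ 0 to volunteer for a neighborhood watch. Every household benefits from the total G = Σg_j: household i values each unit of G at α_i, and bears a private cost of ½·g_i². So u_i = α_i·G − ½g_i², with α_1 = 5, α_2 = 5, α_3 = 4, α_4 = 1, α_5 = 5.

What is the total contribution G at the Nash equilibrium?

20

Household i's FOC: ∂u_i/∂g_i = α_i − g_i = 0, so g_i* = α_i.
NE contributions = (5, 5, 4, 1, 5); G = 20.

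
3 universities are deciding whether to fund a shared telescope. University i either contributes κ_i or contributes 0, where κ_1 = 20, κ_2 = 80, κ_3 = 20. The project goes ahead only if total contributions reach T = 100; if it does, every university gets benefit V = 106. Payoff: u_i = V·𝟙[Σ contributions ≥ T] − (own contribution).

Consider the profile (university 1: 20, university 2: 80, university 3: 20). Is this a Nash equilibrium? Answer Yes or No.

Total = 120 ≥ 100: provided.
University 1 (pledges 20, payoff 86): dropping to 0 → total 100, payoff 106. Profitable deviation.

No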